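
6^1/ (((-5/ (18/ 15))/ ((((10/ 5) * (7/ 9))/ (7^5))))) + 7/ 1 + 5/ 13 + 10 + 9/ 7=14568821/ 780325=18.67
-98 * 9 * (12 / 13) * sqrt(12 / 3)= -21168 / 13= -1628.31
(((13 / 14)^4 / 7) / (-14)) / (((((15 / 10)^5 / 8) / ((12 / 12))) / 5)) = -1142440 / 28588707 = -0.04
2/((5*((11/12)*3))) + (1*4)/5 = 52/55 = 0.95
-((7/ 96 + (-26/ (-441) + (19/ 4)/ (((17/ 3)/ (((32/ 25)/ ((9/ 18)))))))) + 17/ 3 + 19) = -161601869/ 5997600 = -26.94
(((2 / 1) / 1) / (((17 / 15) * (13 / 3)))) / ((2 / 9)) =405 / 221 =1.83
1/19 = 0.05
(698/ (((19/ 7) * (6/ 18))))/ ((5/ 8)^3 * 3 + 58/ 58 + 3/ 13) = 97563648/ 248273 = 392.97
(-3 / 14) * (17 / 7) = -51 / 98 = -0.52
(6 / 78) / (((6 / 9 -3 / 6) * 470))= 3 / 3055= 0.00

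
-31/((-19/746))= 23126/19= 1217.16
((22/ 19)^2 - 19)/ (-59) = 6375/ 21299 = 0.30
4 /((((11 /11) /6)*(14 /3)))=36 /7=5.14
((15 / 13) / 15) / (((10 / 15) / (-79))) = -237 / 26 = -9.12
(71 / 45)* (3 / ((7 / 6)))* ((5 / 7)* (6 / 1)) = 852 / 49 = 17.39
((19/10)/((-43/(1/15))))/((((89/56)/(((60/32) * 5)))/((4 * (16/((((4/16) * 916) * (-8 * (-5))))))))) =-532/4381915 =-0.00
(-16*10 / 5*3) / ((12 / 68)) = -544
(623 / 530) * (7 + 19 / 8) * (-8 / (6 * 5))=-623 / 212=-2.94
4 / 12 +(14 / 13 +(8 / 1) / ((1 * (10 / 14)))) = 2459 / 195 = 12.61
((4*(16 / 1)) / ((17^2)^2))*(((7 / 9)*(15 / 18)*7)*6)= 15680 / 751689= 0.02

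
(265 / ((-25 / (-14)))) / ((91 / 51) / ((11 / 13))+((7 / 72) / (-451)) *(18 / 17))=9752424 / 138565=70.38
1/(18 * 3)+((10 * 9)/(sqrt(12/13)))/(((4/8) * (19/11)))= 1/54+330 * sqrt(39)/19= 108.48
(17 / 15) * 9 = 51 / 5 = 10.20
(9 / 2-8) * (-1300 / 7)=650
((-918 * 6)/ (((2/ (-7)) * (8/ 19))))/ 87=61047/ 116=526.27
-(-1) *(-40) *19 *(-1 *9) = 6840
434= 434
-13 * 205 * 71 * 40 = -7568600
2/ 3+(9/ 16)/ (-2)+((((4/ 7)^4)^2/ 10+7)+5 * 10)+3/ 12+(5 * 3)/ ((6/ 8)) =77.64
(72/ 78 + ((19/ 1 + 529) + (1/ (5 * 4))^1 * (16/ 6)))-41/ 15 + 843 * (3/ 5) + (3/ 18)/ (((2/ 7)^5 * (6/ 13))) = 92984891/ 74880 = 1241.79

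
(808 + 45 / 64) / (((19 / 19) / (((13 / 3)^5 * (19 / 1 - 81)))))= -595727365831 / 7776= -76611029.56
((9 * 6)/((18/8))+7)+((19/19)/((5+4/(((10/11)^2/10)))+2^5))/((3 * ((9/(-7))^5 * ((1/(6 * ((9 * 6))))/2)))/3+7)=1778511573/57368243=31.00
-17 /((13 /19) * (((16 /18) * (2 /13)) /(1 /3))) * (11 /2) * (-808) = 1076559 /4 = 269139.75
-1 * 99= -99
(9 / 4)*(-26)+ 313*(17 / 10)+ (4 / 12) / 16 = 113669 / 240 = 473.62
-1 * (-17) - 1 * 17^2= -272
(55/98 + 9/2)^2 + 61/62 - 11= 2322227/148862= 15.60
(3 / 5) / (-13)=-0.05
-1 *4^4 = -256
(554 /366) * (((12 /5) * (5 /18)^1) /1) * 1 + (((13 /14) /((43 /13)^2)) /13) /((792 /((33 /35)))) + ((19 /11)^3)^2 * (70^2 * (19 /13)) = 17428857283864544225371 /91642047942004560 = 190184.07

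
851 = 851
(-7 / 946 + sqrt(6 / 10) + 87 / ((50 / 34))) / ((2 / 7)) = 7 * sqrt(15) / 10 + 9792713 / 47300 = 209.75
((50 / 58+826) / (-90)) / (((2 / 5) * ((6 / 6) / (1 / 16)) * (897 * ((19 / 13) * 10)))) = -7993 / 72996480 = -0.00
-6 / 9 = -2 / 3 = -0.67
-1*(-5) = 5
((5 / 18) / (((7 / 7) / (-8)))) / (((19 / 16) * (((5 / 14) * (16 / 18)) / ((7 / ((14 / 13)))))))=-728 / 19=-38.32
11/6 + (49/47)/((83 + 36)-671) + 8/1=255067/25944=9.83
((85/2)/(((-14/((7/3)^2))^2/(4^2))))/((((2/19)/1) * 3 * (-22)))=-79135/5346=-14.80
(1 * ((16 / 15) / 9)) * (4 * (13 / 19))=832 / 2565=0.32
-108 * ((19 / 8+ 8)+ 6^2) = -10017 / 2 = -5008.50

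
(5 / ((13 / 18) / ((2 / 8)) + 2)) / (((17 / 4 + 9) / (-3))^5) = -0.00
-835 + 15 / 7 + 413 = -2939 / 7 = -419.86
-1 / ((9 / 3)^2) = -0.11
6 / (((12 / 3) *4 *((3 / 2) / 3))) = 3 / 4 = 0.75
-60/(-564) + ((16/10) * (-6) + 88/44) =-1761/235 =-7.49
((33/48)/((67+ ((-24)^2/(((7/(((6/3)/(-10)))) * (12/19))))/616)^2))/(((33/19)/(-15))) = -689987375/521001014416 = -0.00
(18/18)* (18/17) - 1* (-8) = 154/17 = 9.06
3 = 3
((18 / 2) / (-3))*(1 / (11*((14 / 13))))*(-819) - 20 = 4123 / 22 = 187.41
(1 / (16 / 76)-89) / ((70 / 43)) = -14491 / 280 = -51.75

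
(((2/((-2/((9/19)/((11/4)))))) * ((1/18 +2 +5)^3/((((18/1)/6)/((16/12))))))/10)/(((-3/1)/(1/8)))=2048383/18283320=0.11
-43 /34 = -1.26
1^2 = 1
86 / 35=2.46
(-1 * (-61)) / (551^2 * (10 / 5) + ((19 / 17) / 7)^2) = 863821 / 8598587883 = 0.00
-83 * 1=-83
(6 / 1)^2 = 36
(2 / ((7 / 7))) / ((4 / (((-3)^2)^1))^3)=729 / 32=22.78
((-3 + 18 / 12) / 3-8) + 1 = -15 / 2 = -7.50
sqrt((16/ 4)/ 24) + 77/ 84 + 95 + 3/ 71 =sqrt(6)/ 6 + 81757/ 852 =96.37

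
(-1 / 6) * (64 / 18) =-0.59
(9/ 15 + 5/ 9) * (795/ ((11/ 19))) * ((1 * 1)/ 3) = 52364/ 99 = 528.93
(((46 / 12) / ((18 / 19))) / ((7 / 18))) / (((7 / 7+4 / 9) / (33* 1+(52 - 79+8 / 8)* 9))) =-263511 / 182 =-1447.86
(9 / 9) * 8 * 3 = 24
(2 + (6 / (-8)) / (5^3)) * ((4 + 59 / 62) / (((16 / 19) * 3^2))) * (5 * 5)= 5815501 / 178560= 32.57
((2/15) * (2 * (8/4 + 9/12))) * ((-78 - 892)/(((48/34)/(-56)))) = 253946/9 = 28216.22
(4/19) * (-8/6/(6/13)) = -104/171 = -0.61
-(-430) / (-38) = -215 / 19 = -11.32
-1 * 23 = -23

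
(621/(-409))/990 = -69/44990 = -0.00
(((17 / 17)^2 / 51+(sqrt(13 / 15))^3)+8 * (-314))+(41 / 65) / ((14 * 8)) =-932645989 / 371280+13 * sqrt(195) / 225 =-2511.17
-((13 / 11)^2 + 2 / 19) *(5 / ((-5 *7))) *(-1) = -3453 / 16093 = -0.21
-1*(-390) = 390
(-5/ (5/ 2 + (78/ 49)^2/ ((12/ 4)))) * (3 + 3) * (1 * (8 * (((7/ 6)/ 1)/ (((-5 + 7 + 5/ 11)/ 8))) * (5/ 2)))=-295803200/ 433647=-682.13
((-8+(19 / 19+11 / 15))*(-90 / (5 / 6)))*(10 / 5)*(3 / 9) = 451.20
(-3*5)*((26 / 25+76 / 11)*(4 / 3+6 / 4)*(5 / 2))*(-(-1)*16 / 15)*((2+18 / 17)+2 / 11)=-1766288 / 605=-2919.48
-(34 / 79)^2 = -1156 / 6241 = -0.19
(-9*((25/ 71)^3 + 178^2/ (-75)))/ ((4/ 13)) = 442216329711/ 35791100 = 12355.48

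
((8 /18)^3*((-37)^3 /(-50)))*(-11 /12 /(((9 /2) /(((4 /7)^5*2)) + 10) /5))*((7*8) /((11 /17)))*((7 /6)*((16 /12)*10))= -44243562266624 /3783525309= -11693.74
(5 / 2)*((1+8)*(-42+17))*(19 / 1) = -21375 / 2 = -10687.50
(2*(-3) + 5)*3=-3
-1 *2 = -2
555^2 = 308025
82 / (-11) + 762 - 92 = 7288 / 11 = 662.55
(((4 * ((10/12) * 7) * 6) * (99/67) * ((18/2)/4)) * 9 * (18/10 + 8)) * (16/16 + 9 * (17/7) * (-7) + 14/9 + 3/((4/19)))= -1498420539/268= -5591121.41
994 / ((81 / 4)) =3976 / 81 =49.09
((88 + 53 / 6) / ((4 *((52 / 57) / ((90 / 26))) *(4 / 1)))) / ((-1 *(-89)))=496755 / 1925248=0.26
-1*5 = -5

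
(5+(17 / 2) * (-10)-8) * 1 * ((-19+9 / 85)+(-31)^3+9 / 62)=6912284588 / 2635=2623257.91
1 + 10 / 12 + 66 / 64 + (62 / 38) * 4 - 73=-116023 / 1824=-63.61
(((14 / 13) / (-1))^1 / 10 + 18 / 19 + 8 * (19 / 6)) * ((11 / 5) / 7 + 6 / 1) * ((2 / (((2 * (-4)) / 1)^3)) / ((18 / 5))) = -235501 / 1313280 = -0.18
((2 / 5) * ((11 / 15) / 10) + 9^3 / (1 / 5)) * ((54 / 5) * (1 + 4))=196831.58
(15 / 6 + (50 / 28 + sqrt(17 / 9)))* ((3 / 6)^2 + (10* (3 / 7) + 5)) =89* sqrt(17) / 28 + 4005 / 98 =53.97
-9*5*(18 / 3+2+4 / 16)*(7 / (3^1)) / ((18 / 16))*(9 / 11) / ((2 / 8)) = -2520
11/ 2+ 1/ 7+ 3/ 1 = 121/ 14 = 8.64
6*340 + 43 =2083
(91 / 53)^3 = 753571 / 148877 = 5.06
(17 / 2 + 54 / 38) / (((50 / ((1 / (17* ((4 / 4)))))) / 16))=1508 / 8075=0.19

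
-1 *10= -10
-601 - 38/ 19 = -603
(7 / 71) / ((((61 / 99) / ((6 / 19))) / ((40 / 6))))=27720 / 82289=0.34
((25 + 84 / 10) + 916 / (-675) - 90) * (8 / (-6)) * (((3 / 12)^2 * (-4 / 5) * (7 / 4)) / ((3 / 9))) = -273847 / 13500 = -20.28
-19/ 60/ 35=-19/ 2100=-0.01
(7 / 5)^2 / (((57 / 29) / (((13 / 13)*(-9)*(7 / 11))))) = -29841 / 5225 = -5.71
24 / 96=1 / 4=0.25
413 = 413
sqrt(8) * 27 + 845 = 921.37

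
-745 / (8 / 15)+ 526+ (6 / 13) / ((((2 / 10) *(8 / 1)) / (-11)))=-90901 / 104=-874.05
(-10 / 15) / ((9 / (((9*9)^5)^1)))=-258280326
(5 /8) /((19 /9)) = 0.30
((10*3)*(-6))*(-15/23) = 2700/23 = 117.39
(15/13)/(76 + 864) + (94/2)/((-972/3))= -14237/98982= -0.14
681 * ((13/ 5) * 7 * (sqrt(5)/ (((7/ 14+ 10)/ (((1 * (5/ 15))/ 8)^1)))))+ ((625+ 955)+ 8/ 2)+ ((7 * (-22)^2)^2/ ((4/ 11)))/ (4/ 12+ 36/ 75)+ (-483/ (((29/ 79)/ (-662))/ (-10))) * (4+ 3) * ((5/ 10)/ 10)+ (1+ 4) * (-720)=2951 * sqrt(5)/ 60+ 63259479087/ 1769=35760132.07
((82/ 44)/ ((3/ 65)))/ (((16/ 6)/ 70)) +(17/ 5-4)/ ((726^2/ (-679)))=1862236733/ 1756920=1059.94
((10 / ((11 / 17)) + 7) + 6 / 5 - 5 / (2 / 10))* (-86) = 6364 / 55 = 115.71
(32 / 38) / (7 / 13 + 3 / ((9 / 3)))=0.55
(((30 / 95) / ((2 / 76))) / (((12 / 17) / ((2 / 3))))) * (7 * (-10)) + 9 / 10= -23773 / 30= -792.43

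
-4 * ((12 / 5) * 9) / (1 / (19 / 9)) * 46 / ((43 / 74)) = -3104448 / 215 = -14439.29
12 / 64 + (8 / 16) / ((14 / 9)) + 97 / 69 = 14797 / 7728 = 1.91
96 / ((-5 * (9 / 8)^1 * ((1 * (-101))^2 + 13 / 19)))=-608 / 363435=-0.00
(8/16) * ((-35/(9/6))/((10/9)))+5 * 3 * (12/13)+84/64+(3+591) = 124521/208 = 598.66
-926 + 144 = -782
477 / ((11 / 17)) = 8109 / 11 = 737.18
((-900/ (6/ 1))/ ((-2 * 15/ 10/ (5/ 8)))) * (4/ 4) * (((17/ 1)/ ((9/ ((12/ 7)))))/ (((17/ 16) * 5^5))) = 16/ 525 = 0.03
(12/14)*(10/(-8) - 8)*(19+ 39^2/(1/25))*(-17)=5127787.71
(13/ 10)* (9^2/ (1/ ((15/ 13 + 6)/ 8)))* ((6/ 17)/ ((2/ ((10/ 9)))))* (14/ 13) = 17577/ 884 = 19.88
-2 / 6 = -1 / 3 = -0.33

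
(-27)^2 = 729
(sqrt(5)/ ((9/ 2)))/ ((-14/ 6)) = -2 * sqrt(5)/ 21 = -0.21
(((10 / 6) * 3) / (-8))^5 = -3125 / 32768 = -0.10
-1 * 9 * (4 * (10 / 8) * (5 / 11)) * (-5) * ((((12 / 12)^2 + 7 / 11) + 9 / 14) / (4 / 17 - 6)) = -6712875 / 166012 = -40.44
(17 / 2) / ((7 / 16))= 136 / 7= 19.43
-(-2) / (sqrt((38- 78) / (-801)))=3 * sqrt(890) / 10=8.95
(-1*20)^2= 400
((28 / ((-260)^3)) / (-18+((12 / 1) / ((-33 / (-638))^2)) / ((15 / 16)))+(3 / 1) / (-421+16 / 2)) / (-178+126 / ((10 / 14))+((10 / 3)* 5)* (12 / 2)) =-188490305473 / 2553364956571520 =-0.00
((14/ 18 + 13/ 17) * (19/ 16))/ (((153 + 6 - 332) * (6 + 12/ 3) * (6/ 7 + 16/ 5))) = -7847/ 30068784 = -0.00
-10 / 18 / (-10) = 1 / 18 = 0.06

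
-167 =-167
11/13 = 0.85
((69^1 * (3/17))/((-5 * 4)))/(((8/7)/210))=-111.87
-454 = -454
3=3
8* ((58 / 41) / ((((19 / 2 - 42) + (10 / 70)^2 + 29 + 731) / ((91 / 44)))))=1034488 / 32154947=0.03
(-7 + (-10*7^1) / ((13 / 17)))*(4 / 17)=-5124 / 221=-23.19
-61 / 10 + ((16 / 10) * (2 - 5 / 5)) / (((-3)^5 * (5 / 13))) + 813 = 9803627 / 12150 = 806.88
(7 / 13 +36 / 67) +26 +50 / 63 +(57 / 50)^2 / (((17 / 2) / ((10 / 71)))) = 230908251502 / 8278963875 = 27.89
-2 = -2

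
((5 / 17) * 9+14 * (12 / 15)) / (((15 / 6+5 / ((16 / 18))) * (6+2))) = 1177 / 5525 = 0.21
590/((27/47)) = 27730/27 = 1027.04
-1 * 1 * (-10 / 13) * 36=360 / 13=27.69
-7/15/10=-7/150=-0.05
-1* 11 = -11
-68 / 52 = -17 / 13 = -1.31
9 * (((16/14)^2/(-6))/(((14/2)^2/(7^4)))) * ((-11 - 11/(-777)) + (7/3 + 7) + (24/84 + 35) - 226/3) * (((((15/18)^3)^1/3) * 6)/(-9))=-32401000/62937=-514.82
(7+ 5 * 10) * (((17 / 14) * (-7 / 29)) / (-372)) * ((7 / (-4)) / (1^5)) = -2261 / 28768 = -0.08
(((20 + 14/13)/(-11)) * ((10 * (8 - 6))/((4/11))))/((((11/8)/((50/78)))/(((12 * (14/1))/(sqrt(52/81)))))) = -69048000 * sqrt(13)/24167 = -10301.49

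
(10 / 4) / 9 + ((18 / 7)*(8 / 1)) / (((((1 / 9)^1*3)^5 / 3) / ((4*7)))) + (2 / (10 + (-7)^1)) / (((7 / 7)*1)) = 7558289 / 18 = 419904.94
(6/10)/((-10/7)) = -21/50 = -0.42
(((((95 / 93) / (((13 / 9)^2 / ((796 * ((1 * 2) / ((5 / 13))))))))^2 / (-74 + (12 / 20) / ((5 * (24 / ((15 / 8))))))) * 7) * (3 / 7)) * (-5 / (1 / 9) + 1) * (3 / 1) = 84521271405035520 / 3845357893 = 21980079.29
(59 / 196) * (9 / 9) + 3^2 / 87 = 2299 / 5684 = 0.40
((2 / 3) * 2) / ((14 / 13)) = 26 / 21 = 1.24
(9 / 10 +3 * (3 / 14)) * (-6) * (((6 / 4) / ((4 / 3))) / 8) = -729 / 560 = -1.30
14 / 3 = 4.67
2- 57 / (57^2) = 113 / 57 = 1.98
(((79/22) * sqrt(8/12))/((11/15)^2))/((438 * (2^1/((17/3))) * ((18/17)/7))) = 3995425 * sqrt(6)/41974416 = 0.23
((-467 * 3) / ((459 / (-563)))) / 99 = 262921 / 15147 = 17.36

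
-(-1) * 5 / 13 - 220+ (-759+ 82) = -11656 / 13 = -896.62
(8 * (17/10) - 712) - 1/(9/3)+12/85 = -178141/255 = -698.59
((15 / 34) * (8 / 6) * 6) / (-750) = -2 / 425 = -0.00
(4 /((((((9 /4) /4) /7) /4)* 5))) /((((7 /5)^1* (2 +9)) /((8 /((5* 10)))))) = 1024 /2475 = 0.41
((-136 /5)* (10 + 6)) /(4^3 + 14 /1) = -1088 /195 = -5.58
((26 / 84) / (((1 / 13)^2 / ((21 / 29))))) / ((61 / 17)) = 37349 / 3538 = 10.56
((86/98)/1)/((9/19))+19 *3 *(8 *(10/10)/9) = 23161/441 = 52.52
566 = 566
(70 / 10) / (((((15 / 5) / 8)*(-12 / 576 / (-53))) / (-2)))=-94976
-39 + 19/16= -605/16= -37.81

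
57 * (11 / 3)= 209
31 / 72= 0.43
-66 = -66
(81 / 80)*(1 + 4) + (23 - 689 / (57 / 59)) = -624823 / 912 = -685.11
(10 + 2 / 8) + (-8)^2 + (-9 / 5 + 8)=1609 / 20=80.45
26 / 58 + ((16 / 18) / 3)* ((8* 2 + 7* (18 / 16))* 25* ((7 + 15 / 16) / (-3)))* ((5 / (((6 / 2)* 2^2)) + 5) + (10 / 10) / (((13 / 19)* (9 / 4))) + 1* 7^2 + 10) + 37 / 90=-2677530332747 / 87946560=-30444.97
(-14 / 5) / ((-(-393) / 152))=-2128 / 1965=-1.08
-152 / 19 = -8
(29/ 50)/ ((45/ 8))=116/ 1125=0.10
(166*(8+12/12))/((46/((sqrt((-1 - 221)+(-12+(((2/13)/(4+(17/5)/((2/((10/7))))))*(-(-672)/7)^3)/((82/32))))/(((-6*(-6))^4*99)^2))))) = 83*sqrt(57021635190)/188309805705714401280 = 0.00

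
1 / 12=0.08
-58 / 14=-29 / 7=-4.14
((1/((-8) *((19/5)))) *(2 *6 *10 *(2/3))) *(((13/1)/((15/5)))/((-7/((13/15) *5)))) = 8450/1197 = 7.06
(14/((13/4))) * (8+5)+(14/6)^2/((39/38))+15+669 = 261602/351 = 745.30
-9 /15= -3 /5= -0.60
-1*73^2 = -5329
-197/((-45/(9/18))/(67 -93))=-2561/45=-56.91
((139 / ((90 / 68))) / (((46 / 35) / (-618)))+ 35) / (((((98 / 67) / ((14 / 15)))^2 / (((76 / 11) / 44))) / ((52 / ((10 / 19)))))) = -20495248359482 / 65748375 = -311722.51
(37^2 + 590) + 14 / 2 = 1966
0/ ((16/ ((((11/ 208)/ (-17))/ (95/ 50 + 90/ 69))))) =0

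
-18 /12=-3 /2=-1.50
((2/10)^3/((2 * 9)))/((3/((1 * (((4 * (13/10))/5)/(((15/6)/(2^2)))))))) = 104/421875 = 0.00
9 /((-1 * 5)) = -1.80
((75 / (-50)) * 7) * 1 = -21 / 2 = -10.50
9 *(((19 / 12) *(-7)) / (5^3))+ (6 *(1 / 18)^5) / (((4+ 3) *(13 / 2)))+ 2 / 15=-1190519569 / 1791153000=-0.66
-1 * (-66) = 66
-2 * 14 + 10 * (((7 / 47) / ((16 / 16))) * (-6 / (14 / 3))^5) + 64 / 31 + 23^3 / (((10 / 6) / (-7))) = -894374322189 / 17491285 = -51132.57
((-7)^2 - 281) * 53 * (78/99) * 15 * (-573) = 915929040/11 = 83266276.36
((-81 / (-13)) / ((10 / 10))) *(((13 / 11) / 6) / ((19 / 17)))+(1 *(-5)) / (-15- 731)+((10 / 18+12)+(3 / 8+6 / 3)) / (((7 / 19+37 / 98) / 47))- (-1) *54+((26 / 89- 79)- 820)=33686541951719 / 346936402692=97.10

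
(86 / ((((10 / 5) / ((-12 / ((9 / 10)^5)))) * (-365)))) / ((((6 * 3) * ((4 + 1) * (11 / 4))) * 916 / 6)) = 688000 / 10858343463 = 0.00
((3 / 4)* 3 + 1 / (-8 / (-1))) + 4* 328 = 1314.38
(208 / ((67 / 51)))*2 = 21216 / 67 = 316.66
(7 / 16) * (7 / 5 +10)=399 / 80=4.99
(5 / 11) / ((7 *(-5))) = -1 / 77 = -0.01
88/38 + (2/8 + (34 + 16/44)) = 30873/836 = 36.93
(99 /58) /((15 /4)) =66 /145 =0.46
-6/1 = -6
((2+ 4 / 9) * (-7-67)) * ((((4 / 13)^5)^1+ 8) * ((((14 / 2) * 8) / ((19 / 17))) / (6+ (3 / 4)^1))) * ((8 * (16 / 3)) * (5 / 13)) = -1309921428766720 / 7428459051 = -176338.24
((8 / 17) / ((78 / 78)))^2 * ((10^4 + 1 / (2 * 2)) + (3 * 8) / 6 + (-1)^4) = 640336 / 289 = 2215.70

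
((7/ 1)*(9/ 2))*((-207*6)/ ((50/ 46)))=-899829/ 25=-35993.16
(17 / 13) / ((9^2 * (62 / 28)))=0.01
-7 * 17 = -119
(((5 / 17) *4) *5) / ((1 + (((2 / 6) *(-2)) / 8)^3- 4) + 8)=172800 / 146863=1.18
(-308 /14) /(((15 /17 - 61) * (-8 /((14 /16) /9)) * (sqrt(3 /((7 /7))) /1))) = -187 * sqrt(3) /126144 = -0.00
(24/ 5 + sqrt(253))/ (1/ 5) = 24 + 5 *sqrt(253) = 103.53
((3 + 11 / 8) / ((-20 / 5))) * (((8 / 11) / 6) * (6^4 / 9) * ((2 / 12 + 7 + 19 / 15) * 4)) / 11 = -644 / 11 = -58.55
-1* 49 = -49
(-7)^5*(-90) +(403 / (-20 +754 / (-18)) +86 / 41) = 34543830505 / 22837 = 1512625.59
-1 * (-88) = 88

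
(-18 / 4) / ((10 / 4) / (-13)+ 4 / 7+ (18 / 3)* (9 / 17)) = -4641 / 3667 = -1.27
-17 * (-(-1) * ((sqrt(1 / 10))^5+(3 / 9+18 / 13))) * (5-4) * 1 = -1139 / 39-17 * sqrt(10) / 1000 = -29.26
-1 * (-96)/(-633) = -32/211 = -0.15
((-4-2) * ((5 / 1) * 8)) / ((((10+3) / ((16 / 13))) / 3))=-11520 / 169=-68.17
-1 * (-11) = 11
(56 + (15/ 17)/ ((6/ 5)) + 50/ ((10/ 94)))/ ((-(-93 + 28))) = 17909/ 2210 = 8.10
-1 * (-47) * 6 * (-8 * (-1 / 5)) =2256 / 5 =451.20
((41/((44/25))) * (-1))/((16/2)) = -1025/352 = -2.91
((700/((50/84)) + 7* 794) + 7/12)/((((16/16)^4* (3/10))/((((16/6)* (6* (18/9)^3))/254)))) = 12930400/1143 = 11312.69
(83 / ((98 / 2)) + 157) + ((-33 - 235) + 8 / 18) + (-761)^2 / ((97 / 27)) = 6890936971 / 42777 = 161089.77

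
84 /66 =14 /11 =1.27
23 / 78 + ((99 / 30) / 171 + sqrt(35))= 388 / 1235 + sqrt(35)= 6.23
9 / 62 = 0.15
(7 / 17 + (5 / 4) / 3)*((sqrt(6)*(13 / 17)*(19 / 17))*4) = 41743*sqrt(6) / 14739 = 6.94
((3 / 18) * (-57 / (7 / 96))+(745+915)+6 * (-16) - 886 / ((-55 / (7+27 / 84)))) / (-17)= -238955 / 2618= -91.27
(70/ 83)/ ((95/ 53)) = 742/ 1577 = 0.47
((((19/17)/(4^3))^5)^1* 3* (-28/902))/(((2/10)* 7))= -37141485/343788245047312384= -0.00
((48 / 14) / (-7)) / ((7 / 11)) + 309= 105723 / 343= 308.23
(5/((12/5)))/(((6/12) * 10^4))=1/2400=0.00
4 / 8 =1 / 2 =0.50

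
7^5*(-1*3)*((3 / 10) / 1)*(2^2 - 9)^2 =-378157.50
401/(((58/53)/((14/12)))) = 427.50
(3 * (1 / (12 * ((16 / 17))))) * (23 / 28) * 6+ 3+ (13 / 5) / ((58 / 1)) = 565669 / 129920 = 4.35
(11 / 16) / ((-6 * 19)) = -11 / 1824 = -0.01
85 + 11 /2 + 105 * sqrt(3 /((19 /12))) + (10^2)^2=630 * sqrt(19) /19 + 20181 /2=10235.03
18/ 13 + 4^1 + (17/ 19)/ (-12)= 15739/ 2964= 5.31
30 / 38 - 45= -840 / 19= -44.21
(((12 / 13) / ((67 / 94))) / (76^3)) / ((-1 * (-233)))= 141 / 11135888296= 0.00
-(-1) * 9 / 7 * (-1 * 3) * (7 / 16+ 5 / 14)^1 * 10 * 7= -12015 / 56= -214.55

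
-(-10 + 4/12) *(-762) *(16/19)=-117856/19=-6202.95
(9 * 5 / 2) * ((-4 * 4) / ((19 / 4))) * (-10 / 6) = 2400 / 19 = 126.32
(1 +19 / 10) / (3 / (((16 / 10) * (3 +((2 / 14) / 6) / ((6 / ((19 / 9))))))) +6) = 197867 / 451905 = 0.44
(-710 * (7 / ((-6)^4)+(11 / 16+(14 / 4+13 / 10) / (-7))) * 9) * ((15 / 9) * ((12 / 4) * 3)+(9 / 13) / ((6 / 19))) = -1724377 / 2184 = -789.55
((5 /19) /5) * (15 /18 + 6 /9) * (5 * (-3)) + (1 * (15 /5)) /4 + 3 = 195 /76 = 2.57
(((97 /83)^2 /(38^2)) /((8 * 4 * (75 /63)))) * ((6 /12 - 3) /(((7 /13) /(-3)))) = 1100853 /3183269120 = 0.00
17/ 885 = 0.02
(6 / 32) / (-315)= -1 / 1680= -0.00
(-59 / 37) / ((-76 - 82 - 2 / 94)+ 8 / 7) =19411 / 1909681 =0.01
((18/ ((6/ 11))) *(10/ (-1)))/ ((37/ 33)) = -10890/ 37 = -294.32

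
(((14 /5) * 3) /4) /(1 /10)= 21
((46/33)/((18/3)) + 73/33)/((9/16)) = 4.35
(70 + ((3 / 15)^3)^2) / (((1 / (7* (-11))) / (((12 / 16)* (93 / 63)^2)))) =-11562041821 / 1312500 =-8809.17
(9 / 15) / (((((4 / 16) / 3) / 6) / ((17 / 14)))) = 1836 / 35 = 52.46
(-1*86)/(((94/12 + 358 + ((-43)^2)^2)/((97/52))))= -12513/266695013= -0.00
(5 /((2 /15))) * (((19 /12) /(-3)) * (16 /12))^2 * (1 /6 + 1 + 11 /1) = 658825 /2916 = 225.93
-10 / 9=-1.11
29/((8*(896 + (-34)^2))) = 29/16416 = 0.00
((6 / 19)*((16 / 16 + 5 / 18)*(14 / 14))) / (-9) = -23 / 513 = -0.04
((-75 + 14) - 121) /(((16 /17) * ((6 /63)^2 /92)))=-15691221 /8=-1961402.62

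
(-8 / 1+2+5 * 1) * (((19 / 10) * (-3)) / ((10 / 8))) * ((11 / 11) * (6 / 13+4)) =20.34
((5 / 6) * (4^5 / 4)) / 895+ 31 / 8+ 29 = 142255 / 4296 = 33.11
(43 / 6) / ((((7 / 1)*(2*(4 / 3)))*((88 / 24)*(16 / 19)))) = 2451 / 19712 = 0.12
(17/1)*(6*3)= 306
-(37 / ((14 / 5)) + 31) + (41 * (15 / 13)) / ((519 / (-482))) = -2775471 / 31486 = -88.15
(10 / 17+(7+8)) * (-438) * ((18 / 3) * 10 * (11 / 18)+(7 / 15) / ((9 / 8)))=-38736428 / 153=-253179.27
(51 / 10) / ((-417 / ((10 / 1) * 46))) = -782 / 139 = -5.63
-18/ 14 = -9/ 7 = -1.29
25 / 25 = 1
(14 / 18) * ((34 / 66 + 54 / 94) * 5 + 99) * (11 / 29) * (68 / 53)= 77111524 / 1950453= 39.54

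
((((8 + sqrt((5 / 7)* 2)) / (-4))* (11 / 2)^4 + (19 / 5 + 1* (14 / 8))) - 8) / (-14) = 150.43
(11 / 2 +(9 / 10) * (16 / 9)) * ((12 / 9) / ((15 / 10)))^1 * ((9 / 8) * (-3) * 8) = -852 / 5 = -170.40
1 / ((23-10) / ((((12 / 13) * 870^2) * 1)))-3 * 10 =9077730 / 169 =53714.38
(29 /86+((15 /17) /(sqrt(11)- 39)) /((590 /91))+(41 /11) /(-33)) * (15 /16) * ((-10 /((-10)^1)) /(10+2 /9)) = 93933319563 /4639802638592- 7371 * sqrt(11) /891755264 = 0.02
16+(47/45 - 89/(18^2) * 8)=6013/405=14.85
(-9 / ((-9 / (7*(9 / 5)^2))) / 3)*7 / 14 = 189 / 50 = 3.78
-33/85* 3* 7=-693/85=-8.15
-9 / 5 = -1.80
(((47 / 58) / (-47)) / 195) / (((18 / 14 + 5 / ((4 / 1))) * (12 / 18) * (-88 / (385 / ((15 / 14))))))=343 / 1606020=0.00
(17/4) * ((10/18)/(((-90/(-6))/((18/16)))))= 17/96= 0.18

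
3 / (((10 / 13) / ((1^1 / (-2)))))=-39 / 20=-1.95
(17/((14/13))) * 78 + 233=10250/7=1464.29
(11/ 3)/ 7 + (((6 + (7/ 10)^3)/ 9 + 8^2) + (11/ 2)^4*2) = 29851819/ 15750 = 1895.35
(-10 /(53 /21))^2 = 44100 /2809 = 15.70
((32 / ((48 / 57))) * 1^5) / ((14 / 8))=152 / 7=21.71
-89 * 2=-178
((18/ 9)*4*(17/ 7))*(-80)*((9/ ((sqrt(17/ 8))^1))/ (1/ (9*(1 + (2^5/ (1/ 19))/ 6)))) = -10609920*sqrt(34)/ 7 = -8837990.45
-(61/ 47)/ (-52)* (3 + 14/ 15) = 3599/ 36660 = 0.10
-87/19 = -4.58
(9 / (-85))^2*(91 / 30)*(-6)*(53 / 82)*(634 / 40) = -123840171 / 59245000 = -2.09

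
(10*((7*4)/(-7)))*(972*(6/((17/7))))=-1632960/17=-96056.47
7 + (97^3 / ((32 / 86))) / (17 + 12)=39248187 / 464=84586.61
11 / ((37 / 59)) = 649 / 37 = 17.54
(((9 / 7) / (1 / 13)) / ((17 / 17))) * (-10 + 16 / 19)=-20358 / 133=-153.07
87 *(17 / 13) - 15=1284 / 13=98.77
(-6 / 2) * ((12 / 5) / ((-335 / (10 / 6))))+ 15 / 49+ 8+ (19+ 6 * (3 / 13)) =6130104 / 213395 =28.73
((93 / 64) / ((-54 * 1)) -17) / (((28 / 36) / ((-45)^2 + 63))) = -5119515 / 112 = -45709.96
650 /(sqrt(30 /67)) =65 * sqrt(2010) /3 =971.38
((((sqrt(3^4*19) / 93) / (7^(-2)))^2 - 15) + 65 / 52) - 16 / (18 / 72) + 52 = 1543301 / 3844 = 401.48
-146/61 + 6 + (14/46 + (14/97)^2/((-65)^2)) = 218125123163/55773494075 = 3.91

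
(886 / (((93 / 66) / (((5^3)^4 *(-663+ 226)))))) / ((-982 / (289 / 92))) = 214592591996.15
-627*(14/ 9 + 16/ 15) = -24662/ 15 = -1644.13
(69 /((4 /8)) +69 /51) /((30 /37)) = 87653 /510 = 171.87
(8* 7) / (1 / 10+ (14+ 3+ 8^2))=560 / 811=0.69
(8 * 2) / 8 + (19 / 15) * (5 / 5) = 49 / 15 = 3.27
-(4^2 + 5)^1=-21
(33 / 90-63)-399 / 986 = -466166 / 7395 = -63.04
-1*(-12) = 12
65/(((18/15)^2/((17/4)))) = 27625/144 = 191.84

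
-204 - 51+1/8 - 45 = -2399/8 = -299.88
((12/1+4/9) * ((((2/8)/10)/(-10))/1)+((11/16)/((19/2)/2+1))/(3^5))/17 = -0.00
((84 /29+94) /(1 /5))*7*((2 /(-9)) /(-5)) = 150.73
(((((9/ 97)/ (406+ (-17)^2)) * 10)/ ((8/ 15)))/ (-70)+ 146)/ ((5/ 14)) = 110236981/ 269660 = 408.80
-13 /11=-1.18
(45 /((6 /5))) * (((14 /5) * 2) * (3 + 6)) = 1890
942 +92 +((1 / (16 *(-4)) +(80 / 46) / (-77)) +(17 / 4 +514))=175933893 / 113344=1552.21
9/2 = 4.50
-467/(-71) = 467/71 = 6.58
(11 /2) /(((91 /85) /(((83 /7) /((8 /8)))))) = 77605 /1274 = 60.91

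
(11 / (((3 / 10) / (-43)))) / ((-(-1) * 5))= -946 / 3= -315.33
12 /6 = 2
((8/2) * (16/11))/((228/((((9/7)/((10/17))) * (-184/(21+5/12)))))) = -900864/1879955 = -0.48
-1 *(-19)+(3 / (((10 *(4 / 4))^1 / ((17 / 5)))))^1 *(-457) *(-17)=397169 / 50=7943.38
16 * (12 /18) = 32 /3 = 10.67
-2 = -2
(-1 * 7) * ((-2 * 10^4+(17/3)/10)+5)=4198831/30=139961.03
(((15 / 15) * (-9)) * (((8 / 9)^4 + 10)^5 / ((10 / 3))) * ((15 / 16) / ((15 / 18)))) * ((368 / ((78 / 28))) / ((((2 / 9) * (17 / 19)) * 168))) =-6915107046879052183171828 / 4252681333414975095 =-1626058.13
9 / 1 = 9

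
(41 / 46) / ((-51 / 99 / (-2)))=1353 / 391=3.46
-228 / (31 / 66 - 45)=15048 / 2939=5.12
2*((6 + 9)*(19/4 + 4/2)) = 405/2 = 202.50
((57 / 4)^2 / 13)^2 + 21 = 11464545 / 43264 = 264.99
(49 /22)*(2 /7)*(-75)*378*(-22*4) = 1587600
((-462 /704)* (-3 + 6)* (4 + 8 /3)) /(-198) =35 /528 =0.07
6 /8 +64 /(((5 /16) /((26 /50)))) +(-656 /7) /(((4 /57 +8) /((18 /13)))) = 95406539 /1046500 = 91.17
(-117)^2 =13689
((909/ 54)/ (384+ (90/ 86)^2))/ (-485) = -186749/ 2072039310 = -0.00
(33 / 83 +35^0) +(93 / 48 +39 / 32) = 12095 / 2656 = 4.55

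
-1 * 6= -6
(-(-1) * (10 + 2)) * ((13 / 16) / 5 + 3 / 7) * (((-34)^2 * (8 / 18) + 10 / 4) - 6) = 608047 / 168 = 3619.33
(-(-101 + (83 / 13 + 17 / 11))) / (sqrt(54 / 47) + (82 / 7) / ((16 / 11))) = 1436200808 / 122076539 - 125211072 * sqrt(282) / 1342841929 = 10.20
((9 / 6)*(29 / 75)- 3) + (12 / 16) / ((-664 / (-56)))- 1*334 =-2791761 / 8300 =-336.36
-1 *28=-28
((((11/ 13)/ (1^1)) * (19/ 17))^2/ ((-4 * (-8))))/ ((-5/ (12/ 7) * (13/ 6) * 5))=-393129/ 444453100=-0.00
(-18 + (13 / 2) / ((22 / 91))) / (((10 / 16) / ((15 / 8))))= 1173 / 44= 26.66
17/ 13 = 1.31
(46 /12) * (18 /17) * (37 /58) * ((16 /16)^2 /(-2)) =-2553 /1972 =-1.29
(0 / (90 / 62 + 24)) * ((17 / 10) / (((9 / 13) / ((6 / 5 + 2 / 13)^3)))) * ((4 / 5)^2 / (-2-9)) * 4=0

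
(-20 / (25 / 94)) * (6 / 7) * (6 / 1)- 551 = -32821 / 35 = -937.74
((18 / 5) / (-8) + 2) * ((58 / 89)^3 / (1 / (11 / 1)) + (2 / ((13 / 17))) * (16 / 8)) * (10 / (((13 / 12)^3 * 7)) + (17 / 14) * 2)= 32108278714773 / 704711686315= 45.56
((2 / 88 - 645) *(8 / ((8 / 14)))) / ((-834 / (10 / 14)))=141895 / 18348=7.73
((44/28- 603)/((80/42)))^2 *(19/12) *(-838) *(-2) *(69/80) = 292080229407/1280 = 228187679.22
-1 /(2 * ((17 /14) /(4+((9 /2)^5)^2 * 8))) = -24407494391 /2176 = -11216679.41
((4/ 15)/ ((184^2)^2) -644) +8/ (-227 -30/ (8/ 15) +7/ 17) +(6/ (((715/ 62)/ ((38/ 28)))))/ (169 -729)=-621779286325745483543/ 965451492983577600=-644.03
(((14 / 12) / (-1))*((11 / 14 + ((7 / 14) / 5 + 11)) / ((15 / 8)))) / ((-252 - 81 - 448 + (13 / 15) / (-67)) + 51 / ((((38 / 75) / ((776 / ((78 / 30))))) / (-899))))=13768768 / 50284338916845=0.00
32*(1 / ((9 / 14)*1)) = 448 / 9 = 49.78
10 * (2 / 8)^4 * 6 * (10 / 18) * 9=75 / 64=1.17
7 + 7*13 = 98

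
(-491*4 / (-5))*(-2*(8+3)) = -43208 / 5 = -8641.60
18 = 18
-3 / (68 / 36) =-27 / 17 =-1.59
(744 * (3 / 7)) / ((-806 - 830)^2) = 279 / 2341934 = 0.00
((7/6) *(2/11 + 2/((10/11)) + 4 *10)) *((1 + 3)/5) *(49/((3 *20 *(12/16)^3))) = 2842784/37125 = 76.57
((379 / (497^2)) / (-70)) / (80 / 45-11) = 3411 / 1435122290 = 0.00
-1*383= -383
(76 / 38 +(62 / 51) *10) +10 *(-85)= -42628 / 51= -835.84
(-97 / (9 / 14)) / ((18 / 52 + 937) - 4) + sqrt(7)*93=-35308 / 218403 + 93*sqrt(7)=245.89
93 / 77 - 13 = -11.79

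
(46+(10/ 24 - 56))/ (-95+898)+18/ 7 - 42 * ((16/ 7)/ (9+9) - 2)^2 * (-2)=25778477/ 86724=297.25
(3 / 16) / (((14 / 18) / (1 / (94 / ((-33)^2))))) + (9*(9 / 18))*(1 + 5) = 29.79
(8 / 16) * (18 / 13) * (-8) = -72 / 13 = -5.54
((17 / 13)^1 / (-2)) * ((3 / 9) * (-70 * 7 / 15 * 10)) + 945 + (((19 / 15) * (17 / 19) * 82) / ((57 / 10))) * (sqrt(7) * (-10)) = 118895 / 117-27880 * sqrt(7) / 171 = 584.83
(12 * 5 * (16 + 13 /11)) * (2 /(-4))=-515.45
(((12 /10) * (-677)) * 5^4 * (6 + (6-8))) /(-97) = 2031000 /97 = 20938.14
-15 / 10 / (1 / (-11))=33 / 2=16.50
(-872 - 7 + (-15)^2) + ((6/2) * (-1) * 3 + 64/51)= -33749/51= -661.75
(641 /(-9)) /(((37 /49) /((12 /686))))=-1282 /777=-1.65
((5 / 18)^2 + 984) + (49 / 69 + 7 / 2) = 7364717 / 7452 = 988.29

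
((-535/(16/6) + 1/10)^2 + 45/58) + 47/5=1866228949/46400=40220.45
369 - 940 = -571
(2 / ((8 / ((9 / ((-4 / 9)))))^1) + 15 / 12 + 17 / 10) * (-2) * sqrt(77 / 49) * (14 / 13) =13 * sqrt(77) / 20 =5.70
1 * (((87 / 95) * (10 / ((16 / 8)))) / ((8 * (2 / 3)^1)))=261 / 304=0.86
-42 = -42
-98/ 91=-14/ 13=-1.08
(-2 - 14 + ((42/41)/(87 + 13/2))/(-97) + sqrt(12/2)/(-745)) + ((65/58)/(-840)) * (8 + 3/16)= -1856409997669/115945648896 - sqrt(6)/745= -16.01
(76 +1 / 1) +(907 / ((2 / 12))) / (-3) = -1737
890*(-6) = -5340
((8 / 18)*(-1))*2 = -8 / 9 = -0.89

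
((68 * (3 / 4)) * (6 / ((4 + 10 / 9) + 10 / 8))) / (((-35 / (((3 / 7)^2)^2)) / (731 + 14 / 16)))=-130609827 / 3848803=-33.94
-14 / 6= -7 / 3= -2.33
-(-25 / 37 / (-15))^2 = -25 / 12321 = -0.00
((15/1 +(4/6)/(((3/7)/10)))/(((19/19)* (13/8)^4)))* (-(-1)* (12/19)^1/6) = 2252800/4883931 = 0.46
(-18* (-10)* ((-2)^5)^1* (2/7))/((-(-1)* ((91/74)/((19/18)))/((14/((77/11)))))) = -1799680/637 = -2825.24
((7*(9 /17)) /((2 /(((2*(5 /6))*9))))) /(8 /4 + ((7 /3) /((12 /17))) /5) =85050 /8143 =10.44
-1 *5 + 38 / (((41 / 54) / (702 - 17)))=1405415 / 41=34278.41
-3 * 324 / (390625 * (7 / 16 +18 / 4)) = -15552 / 30859375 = -0.00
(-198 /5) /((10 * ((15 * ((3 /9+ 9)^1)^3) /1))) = -891 /2744000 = -0.00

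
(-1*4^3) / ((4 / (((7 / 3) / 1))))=-112 / 3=-37.33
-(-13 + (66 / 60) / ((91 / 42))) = 812 / 65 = 12.49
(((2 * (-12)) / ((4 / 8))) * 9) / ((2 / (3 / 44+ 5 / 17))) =-14634 / 187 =-78.26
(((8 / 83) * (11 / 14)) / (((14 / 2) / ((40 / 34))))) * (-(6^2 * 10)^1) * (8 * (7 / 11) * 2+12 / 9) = -3648000 / 69139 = -52.76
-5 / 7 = -0.71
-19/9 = -2.11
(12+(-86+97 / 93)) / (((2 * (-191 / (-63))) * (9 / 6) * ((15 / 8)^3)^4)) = -652766309515264 / 153645613330078125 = -0.00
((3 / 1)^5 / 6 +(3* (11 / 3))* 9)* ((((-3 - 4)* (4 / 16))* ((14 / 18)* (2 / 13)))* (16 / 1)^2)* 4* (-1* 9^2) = 31497984 / 13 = 2422921.85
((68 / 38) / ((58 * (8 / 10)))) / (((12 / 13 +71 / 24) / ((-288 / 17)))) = -112320 / 667261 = -0.17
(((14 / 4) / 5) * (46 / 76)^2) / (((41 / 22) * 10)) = 40733 / 2960200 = 0.01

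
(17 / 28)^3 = 4913 / 21952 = 0.22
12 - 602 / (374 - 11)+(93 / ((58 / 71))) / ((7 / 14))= 2505755 / 10527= 238.03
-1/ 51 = -0.02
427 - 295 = 132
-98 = -98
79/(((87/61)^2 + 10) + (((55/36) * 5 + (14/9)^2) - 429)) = -95242716/490568981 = -0.19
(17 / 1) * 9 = 153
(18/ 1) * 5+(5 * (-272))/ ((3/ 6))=-2630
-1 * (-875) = 875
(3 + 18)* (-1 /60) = -0.35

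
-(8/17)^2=-64/289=-0.22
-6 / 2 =-3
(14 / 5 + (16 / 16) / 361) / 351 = 0.01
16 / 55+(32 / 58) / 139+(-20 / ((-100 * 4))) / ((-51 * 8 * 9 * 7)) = 1344330895 / 4558964256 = 0.29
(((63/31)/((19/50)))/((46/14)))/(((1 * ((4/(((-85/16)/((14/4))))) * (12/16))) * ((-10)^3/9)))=3213/433504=0.01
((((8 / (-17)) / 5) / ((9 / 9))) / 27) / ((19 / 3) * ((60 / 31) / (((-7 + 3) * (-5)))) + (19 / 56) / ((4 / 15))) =-55552 / 30043845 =-0.00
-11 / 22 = -0.50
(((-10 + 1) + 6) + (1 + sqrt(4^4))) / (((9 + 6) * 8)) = 0.12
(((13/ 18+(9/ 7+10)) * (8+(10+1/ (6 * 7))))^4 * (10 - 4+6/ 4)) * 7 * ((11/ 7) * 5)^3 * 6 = 1431519614056838270150768181875/ 4270049530419456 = 335246606358736.33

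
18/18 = 1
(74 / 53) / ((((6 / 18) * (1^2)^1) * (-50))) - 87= -115386 / 1325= -87.08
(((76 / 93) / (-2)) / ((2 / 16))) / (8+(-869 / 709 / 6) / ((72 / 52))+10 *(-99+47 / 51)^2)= -2242436544 / 65995147008481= -0.00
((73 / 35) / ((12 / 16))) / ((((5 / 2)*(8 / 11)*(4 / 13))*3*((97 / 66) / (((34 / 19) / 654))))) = 1952093 / 632794050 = 0.00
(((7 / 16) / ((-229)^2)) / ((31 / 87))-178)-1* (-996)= 21276782657 / 26010736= 818.00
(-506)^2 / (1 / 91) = 23299276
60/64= 15/16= 0.94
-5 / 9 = -0.56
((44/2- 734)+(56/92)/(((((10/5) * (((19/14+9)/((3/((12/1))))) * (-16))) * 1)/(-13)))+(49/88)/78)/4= -32596810457/183131520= -178.00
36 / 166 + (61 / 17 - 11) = -10152 / 1411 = -7.19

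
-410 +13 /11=-4497 /11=-408.82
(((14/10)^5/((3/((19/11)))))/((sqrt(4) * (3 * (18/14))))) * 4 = 1.61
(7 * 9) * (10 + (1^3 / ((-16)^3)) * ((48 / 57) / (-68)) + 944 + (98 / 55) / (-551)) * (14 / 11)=221946683464611 / 2901521920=76493.20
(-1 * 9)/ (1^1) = -9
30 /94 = 15 /47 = 0.32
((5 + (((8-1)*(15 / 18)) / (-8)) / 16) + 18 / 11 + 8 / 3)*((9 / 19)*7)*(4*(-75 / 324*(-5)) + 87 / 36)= 138869563 / 642048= 216.29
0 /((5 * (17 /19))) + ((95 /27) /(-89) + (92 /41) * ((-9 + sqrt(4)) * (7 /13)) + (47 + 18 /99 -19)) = 277330741 /14088789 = 19.68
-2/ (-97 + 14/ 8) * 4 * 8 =256/ 381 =0.67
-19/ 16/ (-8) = 19/ 128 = 0.15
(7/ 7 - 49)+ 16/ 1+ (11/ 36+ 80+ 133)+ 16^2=15743/ 36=437.31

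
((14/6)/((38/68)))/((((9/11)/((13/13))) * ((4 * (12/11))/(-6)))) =-14399/2052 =-7.02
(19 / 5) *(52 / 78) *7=266 / 15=17.73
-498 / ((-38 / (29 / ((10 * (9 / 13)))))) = 31291 / 570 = 54.90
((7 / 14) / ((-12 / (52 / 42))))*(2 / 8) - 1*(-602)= 606803 / 1008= 601.99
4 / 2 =2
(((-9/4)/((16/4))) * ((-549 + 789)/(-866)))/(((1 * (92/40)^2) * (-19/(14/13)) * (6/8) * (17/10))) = -1260000/961810343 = -0.00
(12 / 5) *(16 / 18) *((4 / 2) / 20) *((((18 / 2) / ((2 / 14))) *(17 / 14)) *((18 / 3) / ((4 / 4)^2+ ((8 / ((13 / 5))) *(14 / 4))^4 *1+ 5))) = 34958664 / 4804142075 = 0.01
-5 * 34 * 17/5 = -578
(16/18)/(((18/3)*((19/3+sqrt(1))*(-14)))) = -1/693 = -0.00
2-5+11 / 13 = -28 / 13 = -2.15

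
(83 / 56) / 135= 83 / 7560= 0.01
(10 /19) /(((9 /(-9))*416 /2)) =-5 /1976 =-0.00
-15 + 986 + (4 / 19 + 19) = 18814 / 19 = 990.21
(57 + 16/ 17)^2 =970225/ 289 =3357.18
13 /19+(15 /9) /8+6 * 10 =27767 /456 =60.89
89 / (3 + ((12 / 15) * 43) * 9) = 445 / 1563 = 0.28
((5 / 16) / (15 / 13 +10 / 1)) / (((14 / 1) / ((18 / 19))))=117 / 61712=0.00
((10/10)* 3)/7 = 3/7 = 0.43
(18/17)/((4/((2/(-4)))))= -9/68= -0.13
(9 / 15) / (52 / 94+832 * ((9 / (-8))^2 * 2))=141 / 495040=0.00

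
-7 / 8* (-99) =693 / 8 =86.62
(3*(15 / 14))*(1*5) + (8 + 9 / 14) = 173 / 7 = 24.71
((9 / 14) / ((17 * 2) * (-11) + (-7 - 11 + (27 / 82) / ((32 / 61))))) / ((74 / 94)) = -0.00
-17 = -17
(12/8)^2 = 9/4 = 2.25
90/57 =30/19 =1.58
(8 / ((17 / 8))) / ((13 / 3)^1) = 192 / 221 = 0.87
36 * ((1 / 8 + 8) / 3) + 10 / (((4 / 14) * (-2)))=80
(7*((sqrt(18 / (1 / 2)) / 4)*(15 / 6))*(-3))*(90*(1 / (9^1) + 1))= -7875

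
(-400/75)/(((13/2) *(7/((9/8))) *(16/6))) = -9/182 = -0.05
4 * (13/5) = 52/5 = 10.40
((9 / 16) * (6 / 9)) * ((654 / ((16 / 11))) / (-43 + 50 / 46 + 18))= -22563 / 3200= -7.05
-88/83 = -1.06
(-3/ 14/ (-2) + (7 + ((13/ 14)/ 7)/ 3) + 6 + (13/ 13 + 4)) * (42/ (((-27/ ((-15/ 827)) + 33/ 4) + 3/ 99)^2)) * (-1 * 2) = -4649158800/ 6832191936367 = -0.00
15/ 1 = 15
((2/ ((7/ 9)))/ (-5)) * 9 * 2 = -324/ 35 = -9.26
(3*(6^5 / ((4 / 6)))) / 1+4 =34996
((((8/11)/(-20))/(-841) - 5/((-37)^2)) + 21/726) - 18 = -25040676919/1393108090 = -17.97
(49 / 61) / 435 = 49 / 26535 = 0.00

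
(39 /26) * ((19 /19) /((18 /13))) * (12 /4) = 13 /4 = 3.25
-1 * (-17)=17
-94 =-94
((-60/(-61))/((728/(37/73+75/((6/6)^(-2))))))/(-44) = -795/342881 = -0.00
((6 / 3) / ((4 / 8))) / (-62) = -2 / 31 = -0.06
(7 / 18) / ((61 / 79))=553 / 1098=0.50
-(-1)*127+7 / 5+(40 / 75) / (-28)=2696 / 21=128.38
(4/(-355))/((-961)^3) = 4/315063806755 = 0.00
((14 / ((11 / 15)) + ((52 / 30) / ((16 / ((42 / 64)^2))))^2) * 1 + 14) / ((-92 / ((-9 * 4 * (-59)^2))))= 19133586283692699 / 424463564800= 45077.10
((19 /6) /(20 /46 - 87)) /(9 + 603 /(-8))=1748 /3171663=0.00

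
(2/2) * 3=3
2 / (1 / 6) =12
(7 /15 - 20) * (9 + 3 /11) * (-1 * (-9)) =-89658 /55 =-1630.15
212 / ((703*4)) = 53 / 703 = 0.08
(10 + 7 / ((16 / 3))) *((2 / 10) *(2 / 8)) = 181 / 320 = 0.57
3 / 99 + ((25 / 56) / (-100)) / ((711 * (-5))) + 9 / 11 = 7432331 / 8759520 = 0.85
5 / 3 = 1.67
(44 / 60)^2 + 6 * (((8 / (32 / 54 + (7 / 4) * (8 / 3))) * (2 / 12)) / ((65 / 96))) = 578243 / 207675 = 2.78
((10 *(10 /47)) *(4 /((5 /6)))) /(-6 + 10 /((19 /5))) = -285 /94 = -3.03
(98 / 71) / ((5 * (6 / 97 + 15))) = 9506 / 518655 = 0.02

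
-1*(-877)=877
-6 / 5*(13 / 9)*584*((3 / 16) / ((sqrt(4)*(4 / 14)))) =-6643 / 20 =-332.15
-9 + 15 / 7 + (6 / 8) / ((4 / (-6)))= -447 / 56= -7.98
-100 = -100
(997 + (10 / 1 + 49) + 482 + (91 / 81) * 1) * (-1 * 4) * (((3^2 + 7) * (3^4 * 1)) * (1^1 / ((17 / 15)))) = -7040131.76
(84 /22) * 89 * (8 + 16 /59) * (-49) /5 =-89383056 /3245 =-27544.86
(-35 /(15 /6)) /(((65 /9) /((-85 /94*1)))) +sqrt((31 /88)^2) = 113189 /53768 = 2.11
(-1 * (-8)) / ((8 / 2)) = 2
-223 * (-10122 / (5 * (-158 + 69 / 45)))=-2885.22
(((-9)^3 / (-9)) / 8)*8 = 81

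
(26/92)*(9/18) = 13/92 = 0.14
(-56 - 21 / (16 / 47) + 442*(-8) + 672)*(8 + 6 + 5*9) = -2814713 / 16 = -175919.56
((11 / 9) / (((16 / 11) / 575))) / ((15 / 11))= 153065 / 432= 354.32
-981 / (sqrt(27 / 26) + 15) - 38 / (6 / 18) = -116268 / 647 + 327*sqrt(78) / 647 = -175.24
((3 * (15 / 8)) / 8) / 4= 45 / 256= 0.18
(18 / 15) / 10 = 3 / 25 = 0.12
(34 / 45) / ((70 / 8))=136 / 1575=0.09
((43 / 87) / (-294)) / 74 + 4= 7571045 / 1892772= 4.00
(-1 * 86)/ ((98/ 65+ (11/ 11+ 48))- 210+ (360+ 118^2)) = -130/ 21351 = -0.01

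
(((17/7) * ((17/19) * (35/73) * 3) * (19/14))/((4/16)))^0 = 1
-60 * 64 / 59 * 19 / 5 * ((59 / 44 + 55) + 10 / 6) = -9310912 / 649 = -14346.55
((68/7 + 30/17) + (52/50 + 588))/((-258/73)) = -65208856/383775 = -169.91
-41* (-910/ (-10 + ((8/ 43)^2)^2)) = -1555554455/ 416877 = -3731.45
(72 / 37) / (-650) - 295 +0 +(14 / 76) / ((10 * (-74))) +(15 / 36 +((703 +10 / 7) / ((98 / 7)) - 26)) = -72617994419 / 268686600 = -270.27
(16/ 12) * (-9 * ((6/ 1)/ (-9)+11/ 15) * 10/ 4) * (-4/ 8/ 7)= 1/ 7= 0.14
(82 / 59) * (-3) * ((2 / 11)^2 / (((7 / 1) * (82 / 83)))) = -996 / 49973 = -0.02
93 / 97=0.96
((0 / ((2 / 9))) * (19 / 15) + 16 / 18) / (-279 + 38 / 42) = -7 / 2190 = -0.00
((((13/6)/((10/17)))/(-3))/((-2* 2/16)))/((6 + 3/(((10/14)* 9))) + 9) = 221/696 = 0.32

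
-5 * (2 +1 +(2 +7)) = -60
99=99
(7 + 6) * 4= 52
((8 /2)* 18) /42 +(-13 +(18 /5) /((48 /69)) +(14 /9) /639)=-9836041 /1610280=-6.11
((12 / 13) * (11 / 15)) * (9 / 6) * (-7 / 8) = -231 / 260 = -0.89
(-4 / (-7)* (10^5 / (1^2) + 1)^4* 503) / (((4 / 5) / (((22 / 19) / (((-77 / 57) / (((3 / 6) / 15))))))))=-50302012030180201200503 / 49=-1026571674085310228581.69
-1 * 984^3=-952763904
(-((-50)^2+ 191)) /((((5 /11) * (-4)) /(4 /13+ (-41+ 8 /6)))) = -233013 /4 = -58253.25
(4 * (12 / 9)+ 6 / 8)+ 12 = 18.08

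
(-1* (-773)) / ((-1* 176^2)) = -0.02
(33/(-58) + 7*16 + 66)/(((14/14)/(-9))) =-92619/58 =-1596.88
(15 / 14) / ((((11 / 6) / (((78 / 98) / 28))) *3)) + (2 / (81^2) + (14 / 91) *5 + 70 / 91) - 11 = -85202381783 / 9010693692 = -9.46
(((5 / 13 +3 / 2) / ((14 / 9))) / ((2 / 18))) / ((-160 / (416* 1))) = -567 / 20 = -28.35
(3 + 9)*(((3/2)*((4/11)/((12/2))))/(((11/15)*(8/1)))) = 45/242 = 0.19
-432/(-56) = 54/7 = 7.71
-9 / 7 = -1.29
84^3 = 592704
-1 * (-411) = 411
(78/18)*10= 130/3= 43.33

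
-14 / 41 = -0.34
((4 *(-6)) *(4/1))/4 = -24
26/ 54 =13/ 27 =0.48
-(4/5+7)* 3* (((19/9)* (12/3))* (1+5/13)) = -273.60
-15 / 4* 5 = -75 / 4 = -18.75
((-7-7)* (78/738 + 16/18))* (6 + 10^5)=-513830828/369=-1392495.47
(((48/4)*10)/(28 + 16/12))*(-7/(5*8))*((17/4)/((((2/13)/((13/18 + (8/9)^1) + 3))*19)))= -128401/26752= -4.80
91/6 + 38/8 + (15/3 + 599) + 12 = 635.92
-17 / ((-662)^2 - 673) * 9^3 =-1377 / 48619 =-0.03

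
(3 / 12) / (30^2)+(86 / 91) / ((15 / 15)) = 309691 / 327600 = 0.95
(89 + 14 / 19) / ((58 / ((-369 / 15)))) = -41943 / 1102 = -38.06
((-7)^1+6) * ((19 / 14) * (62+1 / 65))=-76589 / 910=-84.16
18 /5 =3.60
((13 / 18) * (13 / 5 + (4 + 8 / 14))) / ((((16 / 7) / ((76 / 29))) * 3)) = 61997 / 31320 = 1.98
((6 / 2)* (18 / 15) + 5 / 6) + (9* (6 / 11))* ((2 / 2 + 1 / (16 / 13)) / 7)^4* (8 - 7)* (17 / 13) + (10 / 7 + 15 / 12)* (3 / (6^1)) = 979056539381 / 168759951360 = 5.80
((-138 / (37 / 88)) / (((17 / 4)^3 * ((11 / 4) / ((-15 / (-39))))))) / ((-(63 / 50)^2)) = 1177600000 / 3126451419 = 0.38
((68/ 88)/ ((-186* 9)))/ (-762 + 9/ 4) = 17/ 27980073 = 0.00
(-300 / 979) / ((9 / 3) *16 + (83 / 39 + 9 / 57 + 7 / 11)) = -222300 / 36941141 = -0.01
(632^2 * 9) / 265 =3594816 / 265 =13565.34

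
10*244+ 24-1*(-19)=2483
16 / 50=8 / 25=0.32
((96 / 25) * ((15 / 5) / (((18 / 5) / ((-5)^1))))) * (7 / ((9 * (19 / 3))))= -112 / 57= -1.96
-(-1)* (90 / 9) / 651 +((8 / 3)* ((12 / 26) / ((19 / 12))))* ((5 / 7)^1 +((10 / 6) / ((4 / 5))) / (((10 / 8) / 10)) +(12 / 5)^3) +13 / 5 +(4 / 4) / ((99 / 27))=461657872 / 17007375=27.14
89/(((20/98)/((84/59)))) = 183162/295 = 620.89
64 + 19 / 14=915 / 14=65.36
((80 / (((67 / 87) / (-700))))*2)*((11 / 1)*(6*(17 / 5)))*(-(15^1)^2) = 491974560000 / 67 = 7342903880.60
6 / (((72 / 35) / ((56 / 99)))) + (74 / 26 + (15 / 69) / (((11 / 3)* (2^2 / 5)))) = 1623353 / 355212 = 4.57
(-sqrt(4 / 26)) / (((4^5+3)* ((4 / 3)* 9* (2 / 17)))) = -0.00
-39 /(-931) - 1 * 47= -43718 /931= -46.96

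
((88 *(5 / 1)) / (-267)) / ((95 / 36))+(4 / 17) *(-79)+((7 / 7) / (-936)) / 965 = -498866706667 / 25965440280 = -19.21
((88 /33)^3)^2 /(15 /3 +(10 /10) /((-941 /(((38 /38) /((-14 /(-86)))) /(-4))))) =6906970112 /96069807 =71.90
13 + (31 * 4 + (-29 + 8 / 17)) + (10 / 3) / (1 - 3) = 5447 / 51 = 106.80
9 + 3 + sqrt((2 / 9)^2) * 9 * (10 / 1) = 32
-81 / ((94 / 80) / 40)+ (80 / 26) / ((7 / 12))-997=-16035209 / 4277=-3749.17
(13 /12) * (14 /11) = 91 /66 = 1.38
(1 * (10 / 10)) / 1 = 1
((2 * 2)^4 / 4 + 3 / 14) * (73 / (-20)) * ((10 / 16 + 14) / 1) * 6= -23035077 / 1120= -20567.03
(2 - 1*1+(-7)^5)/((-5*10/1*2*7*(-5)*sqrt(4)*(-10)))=8403/35000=0.24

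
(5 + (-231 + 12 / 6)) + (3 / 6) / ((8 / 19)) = -3565 / 16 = -222.81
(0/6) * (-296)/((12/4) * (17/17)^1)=0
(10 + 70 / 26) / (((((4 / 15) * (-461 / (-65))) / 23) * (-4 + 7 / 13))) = -82225 / 1844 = -44.59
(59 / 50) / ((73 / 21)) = 1239 / 3650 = 0.34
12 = 12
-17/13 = -1.31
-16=-16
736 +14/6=2215/3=738.33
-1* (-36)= 36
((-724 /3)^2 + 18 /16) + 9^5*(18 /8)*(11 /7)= 134579741 /504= 267023.30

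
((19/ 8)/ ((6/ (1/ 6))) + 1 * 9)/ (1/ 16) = 2611/ 18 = 145.06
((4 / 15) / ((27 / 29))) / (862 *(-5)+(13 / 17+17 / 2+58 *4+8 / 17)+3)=-3944 / 55978695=-0.00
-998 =-998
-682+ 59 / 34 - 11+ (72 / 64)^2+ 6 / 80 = -3753187 / 5440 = -689.92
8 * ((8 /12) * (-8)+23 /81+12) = 4504 /81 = 55.60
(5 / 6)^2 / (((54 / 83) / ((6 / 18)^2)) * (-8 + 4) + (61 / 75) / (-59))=-3060625 / 103287156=-0.03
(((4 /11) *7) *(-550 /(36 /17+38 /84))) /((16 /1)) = -34.05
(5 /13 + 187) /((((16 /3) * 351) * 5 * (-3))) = -203 /30420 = -0.01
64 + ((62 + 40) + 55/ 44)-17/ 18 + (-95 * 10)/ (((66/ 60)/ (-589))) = 508848.12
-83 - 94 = -177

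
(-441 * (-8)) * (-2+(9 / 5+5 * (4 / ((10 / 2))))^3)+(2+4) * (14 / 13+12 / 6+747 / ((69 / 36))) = 25551644208 / 37375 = 683656.03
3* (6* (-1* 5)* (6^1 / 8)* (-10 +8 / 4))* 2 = 1080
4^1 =4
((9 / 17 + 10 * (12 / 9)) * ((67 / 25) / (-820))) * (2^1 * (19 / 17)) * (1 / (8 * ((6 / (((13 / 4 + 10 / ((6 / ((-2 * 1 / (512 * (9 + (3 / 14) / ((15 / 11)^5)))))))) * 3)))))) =-705812137187353 / 34317613512192000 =-0.02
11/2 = 5.50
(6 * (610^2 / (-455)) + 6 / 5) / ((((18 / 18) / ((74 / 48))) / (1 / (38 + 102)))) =-13764333 / 254800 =-54.02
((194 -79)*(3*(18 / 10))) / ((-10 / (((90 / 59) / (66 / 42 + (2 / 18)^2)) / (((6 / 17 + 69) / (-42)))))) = 125702199 / 3470321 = 36.22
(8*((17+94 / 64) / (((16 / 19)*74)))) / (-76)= -591 / 18944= -0.03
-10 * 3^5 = -2430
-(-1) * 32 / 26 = 16 / 13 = 1.23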